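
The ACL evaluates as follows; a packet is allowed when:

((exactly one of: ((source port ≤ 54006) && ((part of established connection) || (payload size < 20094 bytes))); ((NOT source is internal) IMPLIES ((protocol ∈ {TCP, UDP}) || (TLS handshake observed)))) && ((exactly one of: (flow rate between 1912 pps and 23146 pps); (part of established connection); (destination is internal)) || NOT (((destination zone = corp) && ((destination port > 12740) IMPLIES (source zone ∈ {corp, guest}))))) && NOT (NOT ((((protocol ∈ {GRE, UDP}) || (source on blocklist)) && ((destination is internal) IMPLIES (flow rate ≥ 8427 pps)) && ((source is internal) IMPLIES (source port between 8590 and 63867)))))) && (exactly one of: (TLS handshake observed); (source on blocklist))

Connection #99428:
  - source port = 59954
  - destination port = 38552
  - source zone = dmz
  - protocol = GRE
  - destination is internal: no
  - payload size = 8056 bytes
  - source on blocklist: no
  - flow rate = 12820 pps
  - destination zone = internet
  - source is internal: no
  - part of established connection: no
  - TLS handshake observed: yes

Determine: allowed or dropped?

Allowed

Atomic conditions:
  source port ≤ 54006: 59954 ≤ 54006 is false
  part of established connection: no → false
  payload size < 20094 bytes: 8056 < 20094 is true
  NOT source is internal: no → true
  protocol ∈ {TCP, UDP}: GRE is not in the set → false
  TLS handshake observed: yes → true
  flow rate between 1912 pps and 23146 pps: 12820 in [1912, 23146] is true
  destination is internal: no → false
  destination zone = corp: internet == corp is false
  destination port > 12740: 38552 > 12740 is true
  source zone ∈ {corp, guest}: dmz is not in the set → false
  protocol ∈ {GRE, UDP}: GRE is in the set → true
  source on blocklist: no → false
  flow rate ≥ 8427 pps: 12820 ≥ 8427 is true
  source is internal: no → false
  source port between 8590 and 63867: 59954 in [8590, 63867] is true
Combine:
[1.1.1.2] false OR true = true
[1.1.1] false AND true = false
[1.1.2.2] false OR true = true
[1.1.2] true → true = true
[1.1] exactly-one(false, true) = true
[1.2.1] exactly-one(true, false, false) = true
[1.2.2.1.2] true → false = false
[1.2.2.1] false AND false = false
[1.2.2] NOT false = true
[1.2] true OR true = true
[1.3.1.1.1] true OR false = true
[1.3.1.1.2] false → true (antecedent false ⇒ implication holds) = true
[1.3.1.1.3] false → true (antecedent false ⇒ implication holds) = true
[1.3.1.1] true AND true AND true = true
[1.3.1] NOT true = false
[1.3] NOT false = true
[1] true AND true AND true = true
[2] exactly-one(true, false) = true
[root] true AND true = true
Overall: true → allowed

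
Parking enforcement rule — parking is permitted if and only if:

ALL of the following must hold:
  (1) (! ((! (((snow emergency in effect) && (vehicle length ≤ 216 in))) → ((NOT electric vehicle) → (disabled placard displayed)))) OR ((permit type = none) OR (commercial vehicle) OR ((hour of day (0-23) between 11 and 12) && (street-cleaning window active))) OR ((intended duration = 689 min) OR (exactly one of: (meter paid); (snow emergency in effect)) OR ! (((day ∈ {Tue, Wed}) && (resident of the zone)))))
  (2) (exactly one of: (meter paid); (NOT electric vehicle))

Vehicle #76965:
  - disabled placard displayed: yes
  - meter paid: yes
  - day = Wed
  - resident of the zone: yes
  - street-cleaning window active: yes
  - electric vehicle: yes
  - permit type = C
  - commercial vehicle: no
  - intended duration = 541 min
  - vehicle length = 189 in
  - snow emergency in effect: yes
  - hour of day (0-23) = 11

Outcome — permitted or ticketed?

Atomic conditions:
  snow emergency in effect: yes → true
  vehicle length ≤ 216 in: 189 ≤ 216 is true
  NOT electric vehicle: yes → false
  disabled placard displayed: yes → true
  permit type = none: C == none is false
  commercial vehicle: no → false
  hour of day (0-23) between 11 and 12: 11 in [11, 12] is true
  street-cleaning window active: yes → true
  intended duration = 689 min: 541 == 689 is false
  meter paid: yes → true
  day ∈ {Tue, Wed}: Wed is in the set → true
  resident of the zone: yes → true
Combine:
[1.1.1.1.1] true AND true = true
[1.1.1.1] NOT true = false
[1.1.1.2] false → true (antecedent false ⇒ implication holds) = true
[1.1.1] false → true (antecedent false ⇒ implication holds) = true
[1.1] NOT true = false
[1.2.3] true AND true = true
[1.2] false OR false OR true = true
[1.3.2] exactly-one(true, true) = false
[1.3.3.1] true AND true = true
[1.3.3] NOT true = false
[1.3] false OR false OR false = false
[1] false OR true OR false = true
[2] exactly-one(true, false) = true
[root] true AND true = true
Overall: true → permitted

Permitted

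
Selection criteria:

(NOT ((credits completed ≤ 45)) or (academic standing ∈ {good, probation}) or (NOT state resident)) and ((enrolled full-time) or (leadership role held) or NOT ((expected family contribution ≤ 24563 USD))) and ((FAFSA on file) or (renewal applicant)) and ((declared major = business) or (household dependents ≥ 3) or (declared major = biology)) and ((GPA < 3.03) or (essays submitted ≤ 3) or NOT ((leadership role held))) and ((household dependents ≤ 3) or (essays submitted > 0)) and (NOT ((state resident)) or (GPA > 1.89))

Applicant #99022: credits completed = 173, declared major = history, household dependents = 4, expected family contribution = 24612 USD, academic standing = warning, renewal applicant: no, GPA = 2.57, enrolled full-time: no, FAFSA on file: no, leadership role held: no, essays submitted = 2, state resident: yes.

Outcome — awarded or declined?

Declined

Atomic conditions:
  credits completed ≤ 45: 173 ≤ 45 is false
  academic standing ∈ {good, probation}: warning is not in the set → false
  NOT state resident: yes → false
  enrolled full-time: no → false
  leadership role held: no → false
  expected family contribution ≤ 24563 USD: 24612 ≤ 24563 is false
  FAFSA on file: no → false
  renewal applicant: no → false
  declared major = business: history == business is false
  household dependents ≥ 3: 4 ≥ 3 is true
  declared major = biology: history == biology is false
  GPA < 3.03: 2.57 < 3.03 is true
  essays submitted ≤ 3: 2 ≤ 3 is true
  household dependents ≤ 3: 4 ≤ 3 is false
  essays submitted > 0: 2 > 0 is true
  state resident: yes → true
  GPA > 1.89: 2.57 > 1.89 is true
Combine:
[1.1] NOT false = true
[1] true OR false OR false = true
[2.3] NOT false = true
[2] false OR false OR true = true
[3] false OR false = false
[4] false OR true OR false = true
[5.3] NOT false = true
[5] true OR true OR true = true
[6] false OR true = true
[7.1] NOT true = false
[7] false OR true = true
[root] true AND true AND false AND true AND true AND true AND true = false
Overall: false → declined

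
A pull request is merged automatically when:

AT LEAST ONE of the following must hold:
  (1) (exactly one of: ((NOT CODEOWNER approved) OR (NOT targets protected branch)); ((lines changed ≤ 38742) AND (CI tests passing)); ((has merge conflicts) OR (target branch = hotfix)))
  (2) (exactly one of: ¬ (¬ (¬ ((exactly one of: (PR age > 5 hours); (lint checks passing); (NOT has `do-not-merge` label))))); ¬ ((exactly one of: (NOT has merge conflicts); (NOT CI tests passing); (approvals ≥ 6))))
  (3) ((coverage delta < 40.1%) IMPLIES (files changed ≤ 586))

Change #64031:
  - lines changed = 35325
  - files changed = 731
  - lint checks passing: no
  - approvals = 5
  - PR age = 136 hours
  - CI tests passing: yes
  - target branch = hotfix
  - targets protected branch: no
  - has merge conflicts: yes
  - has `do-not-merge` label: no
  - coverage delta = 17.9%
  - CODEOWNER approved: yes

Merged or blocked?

Blocked

Atomic conditions:
  NOT CODEOWNER approved: yes → false
  NOT targets protected branch: no → true
  lines changed ≤ 38742: 35325 ≤ 38742 is true
  CI tests passing: yes → true
  has merge conflicts: yes → true
  target branch = hotfix: hotfix == hotfix is true
  PR age > 5 hours: 136 > 5 is true
  lint checks passing: no → false
  NOT has `do-not-merge` label: no → true
  NOT has merge conflicts: yes → false
  NOT CI tests passing: yes → false
  approvals ≥ 6: 5 ≥ 6 is false
  coverage delta < 40.1%: 17.9 < 40.1 is true
  files changed ≤ 586: 731 ≤ 586 is false
Combine:
[1.1] false OR true = true
[1.2] true AND true = true
[1.3] true OR true = true
[1] exactly-one(true, true, true) = false
[2.1.1.1.1] exactly-one(true, false, true) = false
[2.1.1.1] NOT false = true
[2.1.1] NOT true = false
[2.1] NOT false = true
[2.2.1] exactly-one(false, false, false) = false
[2.2] NOT false = true
[2] exactly-one(true, true) = false
[3] true → false = false
[root] false OR false OR false = false
Overall: false → blocked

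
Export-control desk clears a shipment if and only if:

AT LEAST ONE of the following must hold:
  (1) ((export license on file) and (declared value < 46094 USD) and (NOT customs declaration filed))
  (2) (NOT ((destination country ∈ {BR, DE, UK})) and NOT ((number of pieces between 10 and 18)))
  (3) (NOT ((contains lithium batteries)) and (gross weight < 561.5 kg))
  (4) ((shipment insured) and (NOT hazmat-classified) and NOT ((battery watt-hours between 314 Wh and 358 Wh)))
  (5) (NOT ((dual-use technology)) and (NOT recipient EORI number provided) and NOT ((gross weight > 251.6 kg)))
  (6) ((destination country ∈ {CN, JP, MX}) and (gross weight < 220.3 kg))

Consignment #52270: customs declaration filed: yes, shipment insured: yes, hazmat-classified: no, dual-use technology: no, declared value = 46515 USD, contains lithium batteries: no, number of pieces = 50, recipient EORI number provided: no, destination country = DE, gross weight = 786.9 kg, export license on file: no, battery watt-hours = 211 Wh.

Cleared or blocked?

Cleared

Atomic conditions:
  export license on file: no → false
  declared value < 46094 USD: 46515 < 46094 is false
  NOT customs declaration filed: yes → false
  destination country ∈ {BR, DE, UK}: DE is in the set → true
  number of pieces between 10 and 18: 50 in [10, 18] is false
  contains lithium batteries: no → false
  gross weight < 561.5 kg: 786.9 < 561.5 is false
  shipment insured: yes → true
  NOT hazmat-classified: no → true
  battery watt-hours between 314 Wh and 358 Wh: 211 in [314, 358] is false
  dual-use technology: no → false
  NOT recipient EORI number provided: no → true
  gross weight > 251.6 kg: 786.9 > 251.6 is true
  destination country ∈ {CN, JP, MX}: DE is not in the set → false
  gross weight < 220.3 kg: 786.9 < 220.3 is false
Combine:
[1] false AND false AND false = false
[2.1] NOT true = false
[2.2] NOT false = true
[2] false AND true = false
[3.1] NOT false = true
[3] true AND false = false
[4.3] NOT false = true
[4] true AND true AND true = true
[5.1] NOT false = true
[5.3] NOT true = false
[5] true AND true AND false = false
[6] false AND false = false
[root] false OR false OR false OR true OR false OR false = true
Overall: true → cleared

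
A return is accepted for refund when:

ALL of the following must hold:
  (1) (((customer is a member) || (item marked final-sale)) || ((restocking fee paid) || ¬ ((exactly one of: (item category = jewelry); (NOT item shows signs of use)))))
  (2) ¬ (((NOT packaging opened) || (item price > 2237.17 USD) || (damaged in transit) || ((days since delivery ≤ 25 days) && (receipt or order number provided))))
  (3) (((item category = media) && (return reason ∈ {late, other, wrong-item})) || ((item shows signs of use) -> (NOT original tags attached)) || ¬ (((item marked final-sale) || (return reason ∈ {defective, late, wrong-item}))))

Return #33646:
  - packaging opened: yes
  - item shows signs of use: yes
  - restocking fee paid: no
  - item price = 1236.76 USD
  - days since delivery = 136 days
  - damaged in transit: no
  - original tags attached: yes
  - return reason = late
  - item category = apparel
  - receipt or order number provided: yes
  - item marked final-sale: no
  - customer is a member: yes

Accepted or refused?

Refused

Atomic conditions:
  customer is a member: yes → true
  item marked final-sale: no → false
  restocking fee paid: no → false
  item category = jewelry: apparel == jewelry is false
  NOT item shows signs of use: yes → false
  NOT packaging opened: yes → false
  item price > 2237.17 USD: 1236.76 > 2237.17 is false
  damaged in transit: no → false
  days since delivery ≤ 25 days: 136 ≤ 25 is false
  receipt or order number provided: yes → true
  item category = media: apparel == media is false
  return reason ∈ {late, other, wrong-item}: late is in the set → true
  item shows signs of use: yes → true
  NOT original tags attached: yes → false
  return reason ∈ {defective, late, wrong-item}: late is in the set → true
Combine:
[1.1] true OR false = true
[1.2.2.1] exactly-one(false, false) = false
[1.2.2] NOT false = true
[1.2] false OR true = true
[1] true OR true = true
[2.1.4] false AND true = false
[2.1] false OR false OR false OR false = false
[2] NOT false = true
[3.1] false AND true = false
[3.2] true → false = false
[3.3.1] false OR true = true
[3.3] NOT true = false
[3] false OR false OR false = false
[root] true AND true AND false = false
Overall: false → refused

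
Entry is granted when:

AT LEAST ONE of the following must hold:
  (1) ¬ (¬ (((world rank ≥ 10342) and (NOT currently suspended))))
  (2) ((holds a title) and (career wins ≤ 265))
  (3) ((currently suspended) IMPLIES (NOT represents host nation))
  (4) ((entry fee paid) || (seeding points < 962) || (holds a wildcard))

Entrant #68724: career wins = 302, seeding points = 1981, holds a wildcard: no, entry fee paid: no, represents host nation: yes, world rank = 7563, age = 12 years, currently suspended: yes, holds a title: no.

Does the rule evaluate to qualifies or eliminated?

Eliminated

Atomic conditions:
  world rank ≥ 10342: 7563 ≥ 10342 is false
  NOT currently suspended: yes → false
  holds a title: no → false
  career wins ≤ 265: 302 ≤ 265 is false
  currently suspended: yes → true
  NOT represents host nation: yes → false
  entry fee paid: no → false
  seeding points < 962: 1981 < 962 is false
  holds a wildcard: no → false
Combine:
[1.1.1] false AND false = false
[1.1] NOT false = true
[1] NOT true = false
[2] false AND false = false
[3] true → false = false
[4] false OR false OR false = false
[root] false OR false OR false OR false = false
Overall: false → eliminated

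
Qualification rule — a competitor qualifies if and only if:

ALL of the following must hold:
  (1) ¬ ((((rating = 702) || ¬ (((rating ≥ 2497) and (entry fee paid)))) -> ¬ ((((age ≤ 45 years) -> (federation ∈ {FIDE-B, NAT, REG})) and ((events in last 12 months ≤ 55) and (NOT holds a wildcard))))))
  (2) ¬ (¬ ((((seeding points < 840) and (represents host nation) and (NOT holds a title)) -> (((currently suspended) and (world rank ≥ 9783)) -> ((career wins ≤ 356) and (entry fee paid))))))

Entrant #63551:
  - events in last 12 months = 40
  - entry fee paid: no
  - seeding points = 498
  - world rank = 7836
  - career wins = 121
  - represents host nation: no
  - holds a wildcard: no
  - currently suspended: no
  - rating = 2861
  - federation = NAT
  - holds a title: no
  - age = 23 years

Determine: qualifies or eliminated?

Qualifies

Atomic conditions:
  rating = 702: 2861 == 702 is false
  rating ≥ 2497: 2861 ≥ 2497 is true
  entry fee paid: no → false
  age ≤ 45 years: 23 ≤ 45 is true
  federation ∈ {FIDE-B, NAT, REG}: NAT is in the set → true
  events in last 12 months ≤ 55: 40 ≤ 55 is true
  NOT holds a wildcard: no → true
  seeding points < 840: 498 < 840 is true
  represents host nation: no → false
  NOT holds a title: no → true
  currently suspended: no → false
  world rank ≥ 9783: 7836 ≥ 9783 is false
  career wins ≤ 356: 121 ≤ 356 is true
Combine:
[1.1.1.2.1] true AND false = false
[1.1.1.2] NOT false = true
[1.1.1] false OR true = true
[1.1.2.1.1] true → true = true
[1.1.2.1.2] true AND true = true
[1.1.2.1] true AND true = true
[1.1.2] NOT true = false
[1.1] true → false = false
[1] NOT false = true
[2.1.1.1] true AND false AND true = false
[2.1.1.2.1] false AND false = false
[2.1.1.2.2] true AND false = false
[2.1.1.2] false → false (antecedent false ⇒ implication holds) = true
[2.1.1] false → true (antecedent false ⇒ implication holds) = true
[2.1] NOT true = false
[2] NOT false = true
[root] true AND true = true
Overall: true → qualifies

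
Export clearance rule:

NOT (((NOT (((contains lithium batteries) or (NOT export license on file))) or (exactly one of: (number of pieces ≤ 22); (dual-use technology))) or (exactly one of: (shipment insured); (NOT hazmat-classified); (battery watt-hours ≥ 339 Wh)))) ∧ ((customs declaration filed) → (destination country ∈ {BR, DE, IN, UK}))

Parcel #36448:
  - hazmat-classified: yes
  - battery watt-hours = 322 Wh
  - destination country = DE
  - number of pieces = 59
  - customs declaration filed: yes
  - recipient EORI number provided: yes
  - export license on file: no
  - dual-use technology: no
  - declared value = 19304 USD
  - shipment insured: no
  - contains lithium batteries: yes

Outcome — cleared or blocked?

Cleared

Atomic conditions:
  contains lithium batteries: yes → true
  NOT export license on file: no → true
  number of pieces ≤ 22: 59 ≤ 22 is false
  dual-use technology: no → false
  shipment insured: no → false
  NOT hazmat-classified: yes → false
  battery watt-hours ≥ 339 Wh: 322 ≥ 339 is false
  customs declaration filed: yes → true
  destination country ∈ {BR, DE, IN, UK}: DE is in the set → true
Combine:
[1.1.1.1.1] true OR true = true
[1.1.1.1] NOT true = false
[1.1.1.2] exactly-one(false, false) = false
[1.1.1] false OR false = false
[1.1.2] exactly-one(false, false, false) = false
[1.1] false OR false = false
[1] NOT false = true
[2] true → true = true
[root] true AND true = true
Overall: true → cleared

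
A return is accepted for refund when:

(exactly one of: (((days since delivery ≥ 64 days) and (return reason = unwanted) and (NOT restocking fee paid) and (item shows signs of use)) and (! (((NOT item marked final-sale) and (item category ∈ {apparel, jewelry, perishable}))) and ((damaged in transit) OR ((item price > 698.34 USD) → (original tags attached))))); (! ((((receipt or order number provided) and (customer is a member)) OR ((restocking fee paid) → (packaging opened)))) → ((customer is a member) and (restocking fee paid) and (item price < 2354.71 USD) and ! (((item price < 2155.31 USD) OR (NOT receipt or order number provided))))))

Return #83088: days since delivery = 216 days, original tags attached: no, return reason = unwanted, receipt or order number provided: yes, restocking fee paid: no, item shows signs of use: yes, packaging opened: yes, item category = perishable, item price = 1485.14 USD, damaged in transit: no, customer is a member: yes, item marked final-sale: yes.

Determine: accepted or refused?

Accepted

Atomic conditions:
  days since delivery ≥ 64 days: 216 ≥ 64 is true
  return reason = unwanted: unwanted == unwanted is true
  NOT restocking fee paid: no → true
  item shows signs of use: yes → true
  NOT item marked final-sale: yes → false
  item category ∈ {apparel, jewelry, perishable}: perishable is in the set → true
  damaged in transit: no → false
  item price > 698.34 USD: 1485.14 > 698.34 is true
  original tags attached: no → false
  receipt or order number provided: yes → true
  customer is a member: yes → true
  restocking fee paid: no → false
  packaging opened: yes → true
  item price < 2354.71 USD: 1485.14 < 2354.71 is true
  item price < 2155.31 USD: 1485.14 < 2155.31 is true
  NOT receipt or order number provided: yes → false
Combine:
[1.1] true AND true AND true AND true = true
[1.2.1.1] false AND true = false
[1.2.1] NOT false = true
[1.2.2.2] true → false = false
[1.2.2] false OR false = false
[1.2] true AND false = false
[1] true AND false = false
[2.1.1.1] true AND true = true
[2.1.1.2] false → true (antecedent false ⇒ implication holds) = true
[2.1.1] true OR true = true
[2.1] NOT true = false
[2.2.4.1] true OR false = true
[2.2.4] NOT true = false
[2.2] true AND false AND true AND false = false
[2] false → false (antecedent false ⇒ implication holds) = true
[root] exactly-one(false, true) = true
Overall: true → accepted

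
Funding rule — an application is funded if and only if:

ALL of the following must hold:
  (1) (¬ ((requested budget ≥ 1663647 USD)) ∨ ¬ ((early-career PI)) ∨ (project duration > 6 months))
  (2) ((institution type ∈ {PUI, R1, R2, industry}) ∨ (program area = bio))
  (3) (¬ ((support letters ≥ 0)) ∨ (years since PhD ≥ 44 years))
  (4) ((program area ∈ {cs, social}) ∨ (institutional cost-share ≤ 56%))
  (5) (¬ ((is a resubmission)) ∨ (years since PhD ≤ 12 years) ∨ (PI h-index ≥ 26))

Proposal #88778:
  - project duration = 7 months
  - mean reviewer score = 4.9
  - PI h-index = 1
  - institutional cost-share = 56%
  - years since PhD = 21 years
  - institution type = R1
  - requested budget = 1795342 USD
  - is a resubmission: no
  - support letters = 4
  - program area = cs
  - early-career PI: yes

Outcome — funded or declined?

Declined

Atomic conditions:
  requested budget ≥ 1663647 USD: 1795342 ≥ 1663647 is true
  early-career PI: yes → true
  project duration > 6 months: 7 > 6 is true
  institution type ∈ {PUI, R1, R2, industry}: R1 is in the set → true
  program area = bio: cs == bio is false
  support letters ≥ 0: 4 ≥ 0 is true
  years since PhD ≥ 44 years: 21 ≥ 44 is false
  program area ∈ {cs, social}: cs is in the set → true
  institutional cost-share ≤ 56%: 56 ≤ 56 is true
  is a resubmission: no → false
  years since PhD ≤ 12 years: 21 ≤ 12 is false
  PI h-index ≥ 26: 1 ≥ 26 is false
Combine:
[1.1] NOT true = false
[1.2] NOT true = false
[1] false OR false OR true = true
[2] true OR false = true
[3.1] NOT true = false
[3] false OR false = false
[4] true OR true = true
[5.1] NOT false = true
[5] true OR false OR false = true
[root] true AND true AND false AND true AND true = false
Overall: false → declined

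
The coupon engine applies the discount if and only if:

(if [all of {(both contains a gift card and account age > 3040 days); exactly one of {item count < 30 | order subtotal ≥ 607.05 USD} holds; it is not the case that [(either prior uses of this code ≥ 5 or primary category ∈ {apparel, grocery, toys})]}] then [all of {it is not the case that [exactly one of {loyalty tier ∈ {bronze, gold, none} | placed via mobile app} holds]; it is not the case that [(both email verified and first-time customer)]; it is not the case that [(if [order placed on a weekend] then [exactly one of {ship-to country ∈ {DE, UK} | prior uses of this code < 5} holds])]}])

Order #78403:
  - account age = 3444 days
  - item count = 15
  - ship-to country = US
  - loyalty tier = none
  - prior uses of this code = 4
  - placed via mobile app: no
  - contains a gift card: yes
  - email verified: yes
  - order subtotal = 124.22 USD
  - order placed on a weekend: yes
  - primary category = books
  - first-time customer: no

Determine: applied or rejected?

Rejected

Atomic conditions:
  contains a gift card: yes → true
  account age > 3040 days: 3444 > 3040 is true
  item count < 30: 15 < 30 is true
  order subtotal ≥ 607.05 USD: 124.22 ≥ 607.05 is false
  prior uses of this code ≥ 5: 4 ≥ 5 is false
  primary category ∈ {apparel, grocery, toys}: books is not in the set → false
  loyalty tier ∈ {bronze, gold, none}: none is in the set → true
  placed via mobile app: no → false
  email verified: yes → true
  first-time customer: no → false
  order placed on a weekend: yes → true
  ship-to country ∈ {DE, UK}: US is not in the set → false
  prior uses of this code < 5: 4 < 5 is true
Combine:
[1.1] true AND true = true
[1.2] exactly-one(true, false) = true
[1.3.1] false OR false = false
[1.3] NOT false = true
[1] true AND true AND true = true
[2.1.1] exactly-one(true, false) = true
[2.1] NOT true = false
[2.2.1] true AND false = false
[2.2] NOT false = true
[2.3.1.2] exactly-one(false, true) = true
[2.3.1] true → true = true
[2.3] NOT true = false
[2] false AND true AND false = false
[root] true → false = false
Overall: false → rejected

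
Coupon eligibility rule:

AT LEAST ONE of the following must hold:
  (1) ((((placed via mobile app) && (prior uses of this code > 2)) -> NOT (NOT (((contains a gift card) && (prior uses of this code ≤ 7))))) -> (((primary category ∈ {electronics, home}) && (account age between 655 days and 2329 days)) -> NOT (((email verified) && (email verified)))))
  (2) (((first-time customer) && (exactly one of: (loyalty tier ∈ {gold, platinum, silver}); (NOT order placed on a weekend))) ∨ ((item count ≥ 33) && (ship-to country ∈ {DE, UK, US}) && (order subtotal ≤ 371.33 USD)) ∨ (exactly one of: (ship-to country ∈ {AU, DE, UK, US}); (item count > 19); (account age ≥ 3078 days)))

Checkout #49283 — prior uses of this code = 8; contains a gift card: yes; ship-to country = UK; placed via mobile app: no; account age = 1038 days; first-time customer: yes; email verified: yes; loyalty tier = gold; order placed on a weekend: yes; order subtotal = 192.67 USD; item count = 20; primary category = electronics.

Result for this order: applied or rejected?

Applied

Atomic conditions:
  placed via mobile app: no → false
  prior uses of this code > 2: 8 > 2 is true
  contains a gift card: yes → true
  prior uses of this code ≤ 7: 8 ≤ 7 is false
  primary category ∈ {electronics, home}: electronics is in the set → true
  account age between 655 days and 2329 days: 1038 in [655, 2329] is true
  email verified: yes → true
  first-time customer: yes → true
  loyalty tier ∈ {gold, platinum, silver}: gold is in the set → true
  NOT order placed on a weekend: yes → false
  item count ≥ 33: 20 ≥ 33 is false
  ship-to country ∈ {DE, UK, US}: UK is in the set → true
  order subtotal ≤ 371.33 USD: 192.67 ≤ 371.33 is true
  ship-to country ∈ {AU, DE, UK, US}: UK is in the set → true
  item count > 19: 20 > 19 is true
  account age ≥ 3078 days: 1038 ≥ 3078 is false
Combine:
[1.1.1] false AND true = false
[1.1.2.1.1] true AND false = false
[1.1.2.1] NOT false = true
[1.1.2] NOT true = false
[1.1] false → false (antecedent false ⇒ implication holds) = true
[1.2.1] true AND true = true
[1.2.2.1] true AND true = true
[1.2.2] NOT true = false
[1.2] true → false = false
[1] true → false = false
[2.1.2] exactly-one(true, false) = true
[2.1] true AND true = true
[2.2] false AND true AND true = false
[2.3] exactly-one(true, true, false) = false
[2] true OR false OR false = true
[root] false OR true = true
Overall: true → applied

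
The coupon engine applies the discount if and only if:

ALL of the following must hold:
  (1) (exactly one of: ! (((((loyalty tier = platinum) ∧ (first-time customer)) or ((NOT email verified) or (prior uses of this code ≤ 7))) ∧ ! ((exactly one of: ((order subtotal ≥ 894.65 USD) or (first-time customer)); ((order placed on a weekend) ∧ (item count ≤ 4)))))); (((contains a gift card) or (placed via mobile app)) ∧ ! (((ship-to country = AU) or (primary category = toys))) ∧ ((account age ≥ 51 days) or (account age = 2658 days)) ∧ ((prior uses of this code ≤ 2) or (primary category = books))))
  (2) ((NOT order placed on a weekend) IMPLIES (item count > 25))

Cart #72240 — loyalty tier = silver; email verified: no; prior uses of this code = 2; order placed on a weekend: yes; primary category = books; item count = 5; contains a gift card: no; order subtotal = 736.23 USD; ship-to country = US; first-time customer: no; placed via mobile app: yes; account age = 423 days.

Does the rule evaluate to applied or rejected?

Applied

Atomic conditions:
  loyalty tier = platinum: silver == platinum is false
  first-time customer: no → false
  NOT email verified: no → true
  prior uses of this code ≤ 7: 2 ≤ 7 is true
  order subtotal ≥ 894.65 USD: 736.23 ≥ 894.65 is false
  order placed on a weekend: yes → true
  item count ≤ 4: 5 ≤ 4 is false
  contains a gift card: no → false
  placed via mobile app: yes → true
  ship-to country = AU: US == AU is false
  primary category = toys: books == toys is false
  account age ≥ 51 days: 423 ≥ 51 is true
  account age = 2658 days: 423 == 2658 is false
  prior uses of this code ≤ 2: 2 ≤ 2 is true
  primary category = books: books == books is true
  NOT order placed on a weekend: yes → false
  item count > 25: 5 > 25 is false
Combine:
[1.1.1.1.1] false AND false = false
[1.1.1.1.2] true OR true = true
[1.1.1.1] false OR true = true
[1.1.1.2.1.1] false OR false = false
[1.1.1.2.1.2] true AND false = false
[1.1.1.2.1] exactly-one(false, false) = false
[1.1.1.2] NOT false = true
[1.1.1] true AND true = true
[1.1] NOT true = false
[1.2.1] false OR true = true
[1.2.2.1] false OR false = false
[1.2.2] NOT false = true
[1.2.3] true OR false = true
[1.2.4] true OR true = true
[1.2] true AND true AND true AND true = true
[1] exactly-one(false, true) = true
[2] false → false (antecedent false ⇒ implication holds) = true
[root] true AND true = true
Overall: true → applied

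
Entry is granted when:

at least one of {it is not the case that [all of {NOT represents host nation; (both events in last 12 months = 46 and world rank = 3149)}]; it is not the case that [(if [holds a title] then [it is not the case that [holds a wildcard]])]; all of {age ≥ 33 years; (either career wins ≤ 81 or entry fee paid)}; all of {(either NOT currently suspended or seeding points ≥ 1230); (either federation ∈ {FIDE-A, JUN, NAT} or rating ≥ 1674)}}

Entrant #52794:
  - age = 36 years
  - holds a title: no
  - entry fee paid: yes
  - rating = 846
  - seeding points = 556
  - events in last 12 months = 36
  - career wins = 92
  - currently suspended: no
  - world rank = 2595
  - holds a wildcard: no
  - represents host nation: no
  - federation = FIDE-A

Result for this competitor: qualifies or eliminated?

Atomic conditions:
  NOT represents host nation: no → true
  events in last 12 months = 46: 36 == 46 is false
  world rank = 3149: 2595 == 3149 is false
  holds a title: no → false
  holds a wildcard: no → false
  age ≥ 33 years: 36 ≥ 33 is true
  career wins ≤ 81: 92 ≤ 81 is false
  entry fee paid: yes → true
  NOT currently suspended: no → true
  seeding points ≥ 1230: 556 ≥ 1230 is false
  federation ∈ {FIDE-A, JUN, NAT}: FIDE-A is in the set → true
  rating ≥ 1674: 846 ≥ 1674 is false
Combine:
[1.1.2] false AND false = false
[1.1] true AND false = false
[1] NOT false = true
[2.1.2] NOT false = true
[2.1] false → true (antecedent false ⇒ implication holds) = true
[2] NOT true = false
[3.2] false OR true = true
[3] true AND true = true
[4.1] true OR false = true
[4.2] true OR false = true
[4] true AND true = true
[root] true OR false OR true OR true = true
Overall: true → qualifies

Qualifies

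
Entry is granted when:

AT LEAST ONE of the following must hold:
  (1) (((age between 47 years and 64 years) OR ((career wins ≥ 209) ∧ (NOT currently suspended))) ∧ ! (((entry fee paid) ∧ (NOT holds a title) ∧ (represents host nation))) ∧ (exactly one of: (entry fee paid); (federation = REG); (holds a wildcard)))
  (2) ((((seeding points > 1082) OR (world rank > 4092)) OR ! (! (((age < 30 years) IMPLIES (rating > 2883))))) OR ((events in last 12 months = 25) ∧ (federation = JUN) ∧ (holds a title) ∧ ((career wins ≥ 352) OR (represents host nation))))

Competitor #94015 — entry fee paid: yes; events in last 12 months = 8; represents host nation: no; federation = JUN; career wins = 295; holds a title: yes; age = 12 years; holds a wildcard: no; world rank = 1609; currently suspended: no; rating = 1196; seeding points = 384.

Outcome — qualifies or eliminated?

Qualifies

Atomic conditions:
  age between 47 years and 64 years: 12 in [47, 64] is false
  career wins ≥ 209: 295 ≥ 209 is true
  NOT currently suspended: no → true
  entry fee paid: yes → true
  NOT holds a title: yes → false
  represents host nation: no → false
  federation = REG: JUN == REG is false
  holds a wildcard: no → false
  seeding points > 1082: 384 > 1082 is false
  world rank > 4092: 1609 > 4092 is false
  age < 30 years: 12 < 30 is true
  rating > 2883: 1196 > 2883 is false
  events in last 12 months = 25: 8 == 25 is false
  federation = JUN: JUN == JUN is true
  holds a title: yes → true
  career wins ≥ 352: 295 ≥ 352 is false
Combine:
[1.1.2] true AND true = true
[1.1] false OR true = true
[1.2.1] true AND false AND false = false
[1.2] NOT false = true
[1.3] exactly-one(true, false, false) = true
[1] true AND true AND true = true
[2.1.1] false OR false = false
[2.1.2.1.1] true → false = false
[2.1.2.1] NOT false = true
[2.1.2] NOT true = false
[2.1] false OR false = false
[2.2.4] false OR false = false
[2.2] false AND true AND true AND false = false
[2] false OR false = false
[root] true OR false = true
Overall: true → qualifies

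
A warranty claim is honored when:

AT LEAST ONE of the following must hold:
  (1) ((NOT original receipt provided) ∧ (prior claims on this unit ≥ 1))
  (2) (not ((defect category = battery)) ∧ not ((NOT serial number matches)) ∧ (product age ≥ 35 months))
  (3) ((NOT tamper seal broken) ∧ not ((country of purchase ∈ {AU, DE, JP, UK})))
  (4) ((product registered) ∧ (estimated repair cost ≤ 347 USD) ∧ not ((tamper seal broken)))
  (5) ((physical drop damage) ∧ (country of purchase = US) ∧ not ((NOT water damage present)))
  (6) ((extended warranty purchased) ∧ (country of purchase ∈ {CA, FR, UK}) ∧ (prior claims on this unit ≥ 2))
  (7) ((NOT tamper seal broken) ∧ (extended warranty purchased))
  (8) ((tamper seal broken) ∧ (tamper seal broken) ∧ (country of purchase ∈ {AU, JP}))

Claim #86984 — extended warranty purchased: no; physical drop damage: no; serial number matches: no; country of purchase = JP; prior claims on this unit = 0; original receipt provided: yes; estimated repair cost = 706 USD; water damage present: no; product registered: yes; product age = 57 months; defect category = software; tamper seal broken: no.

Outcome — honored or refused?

Refused

Atomic conditions:
  NOT original receipt provided: yes → false
  prior claims on this unit ≥ 1: 0 ≥ 1 is false
  defect category = battery: software == battery is false
  NOT serial number matches: no → true
  product age ≥ 35 months: 57 ≥ 35 is true
  NOT tamper seal broken: no → true
  country of purchase ∈ {AU, DE, JP, UK}: JP is in the set → true
  product registered: yes → true
  estimated repair cost ≤ 347 USD: 706 ≤ 347 is false
  tamper seal broken: no → false
  physical drop damage: no → false
  country of purchase = US: JP == US is false
  NOT water damage present: no → true
  extended warranty purchased: no → false
  country of purchase ∈ {CA, FR, UK}: JP is not in the set → false
  prior claims on this unit ≥ 2: 0 ≥ 2 is false
  country of purchase ∈ {AU, JP}: JP is in the set → true
Combine:
[1] false AND false = false
[2.1] NOT false = true
[2.2] NOT true = false
[2] true AND false AND true = false
[3.2] NOT true = false
[3] true AND false = false
[4.3] NOT false = true
[4] true AND false AND true = false
[5.3] NOT true = false
[5] false AND false AND false = false
[6] false AND false AND false = false
[7] true AND false = false
[8] false AND false AND true = false
[root] false OR false OR false OR false OR false OR false OR false OR false = false
Overall: false → refused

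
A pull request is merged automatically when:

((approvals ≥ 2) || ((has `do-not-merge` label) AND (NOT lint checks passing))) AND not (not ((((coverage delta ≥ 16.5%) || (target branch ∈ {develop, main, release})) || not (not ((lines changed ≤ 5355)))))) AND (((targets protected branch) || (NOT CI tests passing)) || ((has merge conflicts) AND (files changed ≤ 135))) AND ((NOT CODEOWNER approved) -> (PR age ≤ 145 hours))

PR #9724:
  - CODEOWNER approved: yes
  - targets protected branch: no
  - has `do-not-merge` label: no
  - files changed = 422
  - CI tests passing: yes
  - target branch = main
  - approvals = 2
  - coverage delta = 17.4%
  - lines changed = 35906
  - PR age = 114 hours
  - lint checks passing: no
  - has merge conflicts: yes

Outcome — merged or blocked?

Atomic conditions:
  approvals ≥ 2: 2 ≥ 2 is true
  has `do-not-merge` label: no → false
  NOT lint checks passing: no → true
  coverage delta ≥ 16.5%: 17.4 ≥ 16.5 is true
  target branch ∈ {develop, main, release}: main is in the set → true
  lines changed ≤ 5355: 35906 ≤ 5355 is false
  targets protected branch: no → false
  NOT CI tests passing: yes → false
  has merge conflicts: yes → true
  files changed ≤ 135: 422 ≤ 135 is false
  NOT CODEOWNER approved: yes → false
  PR age ≤ 145 hours: 114 ≤ 145 is true
Combine:
[1.2] false AND true = false
[1] true OR false = true
[2.1.1.1] true OR true = true
[2.1.1.2.1] NOT false = true
[2.1.1.2] NOT true = false
[2.1.1] true OR false = true
[2.1] NOT true = false
[2] NOT false = true
[3.1] false OR false = false
[3.2] true AND false = false
[3] false OR false = false
[4] false → true (antecedent false ⇒ implication holds) = true
[root] true AND true AND false AND true = false
Overall: false → blocked

Blocked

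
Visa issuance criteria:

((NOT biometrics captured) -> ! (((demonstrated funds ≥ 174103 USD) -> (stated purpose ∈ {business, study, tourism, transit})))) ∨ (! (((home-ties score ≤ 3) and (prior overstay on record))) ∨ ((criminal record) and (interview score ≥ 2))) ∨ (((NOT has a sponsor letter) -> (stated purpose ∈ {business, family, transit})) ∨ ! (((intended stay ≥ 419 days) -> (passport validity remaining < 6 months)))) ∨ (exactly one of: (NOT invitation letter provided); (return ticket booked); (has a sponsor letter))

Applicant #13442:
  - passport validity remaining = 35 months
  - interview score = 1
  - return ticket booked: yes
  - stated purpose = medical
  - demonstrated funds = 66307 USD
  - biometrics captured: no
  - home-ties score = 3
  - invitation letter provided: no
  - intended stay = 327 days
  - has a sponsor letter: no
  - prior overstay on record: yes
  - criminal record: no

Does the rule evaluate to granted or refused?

Refused

Atomic conditions:
  NOT biometrics captured: no → true
  demonstrated funds ≥ 174103 USD: 66307 ≥ 174103 is false
  stated purpose ∈ {business, study, tourism, transit}: medical is not in the set → false
  home-ties score ≤ 3: 3 ≤ 3 is true
  prior overstay on record: yes → true
  criminal record: no → false
  interview score ≥ 2: 1 ≥ 2 is false
  NOT has a sponsor letter: no → true
  stated purpose ∈ {business, family, transit}: medical is not in the set → false
  intended stay ≥ 419 days: 327 ≥ 419 is false
  passport validity remaining < 6 months: 35 < 6 is false
  NOT invitation letter provided: no → true
  return ticket booked: yes → true
  has a sponsor letter: no → false
Combine:
[1.2.1] false → false (antecedent false ⇒ implication holds) = true
[1.2] NOT true = false
[1] true → false = false
[2.1.1] true AND true = true
[2.1] NOT true = false
[2.2] false AND false = false
[2] false OR false = false
[3.1] true → false = false
[3.2.1] false → false (antecedent false ⇒ implication holds) = true
[3.2] NOT true = false
[3] false OR false = false
[4] exactly-one(true, true, false) = false
[root] false OR false OR false OR false = false
Overall: false → refused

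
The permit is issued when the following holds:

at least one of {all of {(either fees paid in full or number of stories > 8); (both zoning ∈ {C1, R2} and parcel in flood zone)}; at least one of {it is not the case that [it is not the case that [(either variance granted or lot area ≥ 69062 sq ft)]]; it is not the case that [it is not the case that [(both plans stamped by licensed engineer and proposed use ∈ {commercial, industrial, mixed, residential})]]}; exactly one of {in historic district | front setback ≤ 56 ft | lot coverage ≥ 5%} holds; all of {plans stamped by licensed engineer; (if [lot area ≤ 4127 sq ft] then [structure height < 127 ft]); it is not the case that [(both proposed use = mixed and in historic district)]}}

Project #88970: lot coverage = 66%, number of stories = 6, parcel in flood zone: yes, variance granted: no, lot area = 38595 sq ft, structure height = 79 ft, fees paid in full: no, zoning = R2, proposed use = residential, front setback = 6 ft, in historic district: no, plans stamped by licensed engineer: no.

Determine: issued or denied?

Denied

Atomic conditions:
  fees paid in full: no → false
  number of stories > 8: 6 > 8 is false
  zoning ∈ {C1, R2}: R2 is in the set → true
  parcel in flood zone: yes → true
  variance granted: no → false
  lot area ≥ 69062 sq ft: 38595 ≥ 69062 is false
  plans stamped by licensed engineer: no → false
  proposed use ∈ {commercial, industrial, mixed, residential}: residential is in the set → true
  in historic district: no → false
  front setback ≤ 56 ft: 6 ≤ 56 is true
  lot coverage ≥ 5%: 66 ≥ 5 is true
  lot area ≤ 4127 sq ft: 38595 ≤ 4127 is false
  structure height < 127 ft: 79 < 127 is true
  proposed use = mixed: residential == mixed is false
Combine:
[1.1] false OR false = false
[1.2] true AND true = true
[1] false AND true = false
[2.1.1.1] false OR false = false
[2.1.1] NOT false = true
[2.1] NOT true = false
[2.2.1.1] false AND true = false
[2.2.1] NOT false = true
[2.2] NOT true = false
[2] false OR false = false
[3] exactly-one(false, true, true) = false
[4.2] false → true (antecedent false ⇒ implication holds) = true
[4.3.1] false AND false = false
[4.3] NOT false = true
[4] false AND true AND true = false
[root] false OR false OR false OR false = false
Overall: false → denied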